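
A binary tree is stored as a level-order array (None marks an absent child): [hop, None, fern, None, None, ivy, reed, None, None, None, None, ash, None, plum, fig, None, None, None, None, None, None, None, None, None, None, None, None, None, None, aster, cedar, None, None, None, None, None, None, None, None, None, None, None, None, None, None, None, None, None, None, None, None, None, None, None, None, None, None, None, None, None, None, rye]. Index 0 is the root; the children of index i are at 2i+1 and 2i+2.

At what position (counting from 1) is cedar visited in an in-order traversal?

10

In-order visits the left subtree, then the node, then the right subtree.
At hop: no left child.
Visit hop.
At hop: go right to fern.
  At fern: go left to ivy.
    At ivy: go left to ash.
      ash is a leaf — visit ash.
    Visit ivy.
    At ivy: no right child.
  Visit fern.
  At fern: go right to reed.
    At reed: go left to plum.
      plum is a leaf — visit plum.
    Visit reed.
    At reed: go right to fig.
      At fig: go left to aster.
        aster is a leaf — visit aster.
      Visit fig.
      At fig: go right to cedar.
        At cedar: go left to rye.
          rye is a leaf — visit rye.
        Visit cedar.
        At cedar: no right child.
Full in-order sequence: hop, ash, ivy, fern, plum, reed, aster, fig, rye, cedar.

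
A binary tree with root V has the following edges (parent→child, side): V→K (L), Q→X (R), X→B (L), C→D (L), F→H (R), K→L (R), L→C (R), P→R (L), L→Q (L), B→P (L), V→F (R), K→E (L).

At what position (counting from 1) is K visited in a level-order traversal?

2

Level-order visits nodes level by level from the root, left to right within each level.
Level 0: V
Level 1: K, F
Level 2: E, L, H
Level 3: Q, C
Level 4: X, D
Level 5: B
Level 6: P
Level 7: R
Full level-order sequence: V, K, F, E, L, H, Q, C, X, D, B, P, R.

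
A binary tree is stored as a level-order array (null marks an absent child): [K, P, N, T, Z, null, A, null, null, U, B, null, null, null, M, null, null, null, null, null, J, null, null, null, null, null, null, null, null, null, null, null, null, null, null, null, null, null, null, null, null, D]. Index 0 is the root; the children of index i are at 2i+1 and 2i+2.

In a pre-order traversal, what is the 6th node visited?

J

Pre-order visits the node, then its left subtree, then its right subtree.
Visit K.
At K: go left to P.
  Visit P.
  At P: go left to T.
    T is a leaf — visit T.
  At P: go right to Z.
    Visit Z.
    At Z: go left to U.
      Visit U.
      At U: no left child.
      At U: go right to J.
        Visit J.
        At J: go left to D.
          D is a leaf — visit D.
        At J: no right child.
    At Z: go right to B.
      B is a leaf — visit B.
At K: go right to N.
  Visit N.
  At N: no left child.
  At N: go right to A.
    Visit A.
    At A: no left child.
    At A: go right to M.
      M is a leaf — visit M.
Full pre-order sequence: K, P, T, Z, U, J, D, B, N, A, M.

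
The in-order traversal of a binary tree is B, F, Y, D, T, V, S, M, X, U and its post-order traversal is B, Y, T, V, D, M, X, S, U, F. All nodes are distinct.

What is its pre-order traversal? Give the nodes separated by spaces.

The last element of post-order is the root; it splits in-order into left and right subtrees.
Root F: left subtree has 1 node {B}, right has 8 {Y, D, T, V, S, M, X, U}.
  Root U: left subtree has 7 nodes {Y, D, T, V, S, M, X}, right has 0 { }.
    Root S: left subtree has 4 nodes {Y, D, T, V}, right has 2 {M, X}.
      Root D: left subtree has 1 node {Y}, right has 2 {T, V}.
        Root V: left subtree has 1 node {T}, right has 0 { }.
      Root X: left subtree has 1 node {M}, right has 0 { }.

F B U S D Y V T X M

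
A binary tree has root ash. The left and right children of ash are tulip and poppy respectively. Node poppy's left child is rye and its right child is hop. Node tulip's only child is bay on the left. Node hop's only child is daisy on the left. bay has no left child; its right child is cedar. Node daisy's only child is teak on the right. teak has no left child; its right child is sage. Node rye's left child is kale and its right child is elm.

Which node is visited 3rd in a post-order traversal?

Post-order visits the left subtree, then the right subtree, then the node.
At ash: go left to tulip.
  At tulip: go left to bay.
    At bay: no left child.
    At bay: go right to cedar.
      cedar is a leaf — visit cedar.
    Visit bay.
  At tulip: no right child.
  Visit tulip.
At ash: go right to poppy.
  At poppy: go left to rye.
    At rye: go left to kale.
      kale is a leaf — visit kale.
    At rye: go right to elm.
      elm is a leaf — visit elm.
    Visit rye.
  At poppy: go right to hop.
    At hop: go left to daisy.
      At daisy: no left child.
      At daisy: go right to teak.
        At teak: no left child.
        At teak: go right to sage.
          sage is a leaf — visit sage.
        Visit teak.
      Visit daisy.
    At hop: no right child.
    Visit hop.
  Visit poppy.
Visit ash.
Full post-order sequence: cedar, bay, tulip, kale, elm, rye, sage, teak, daisy, hop, poppy, ash.

tulip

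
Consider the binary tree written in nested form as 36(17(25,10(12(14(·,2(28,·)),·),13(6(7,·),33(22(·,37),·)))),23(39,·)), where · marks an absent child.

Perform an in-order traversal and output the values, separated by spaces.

In-order visits the left subtree, then the node, then the right subtree.
At 36: go left to 17.
  At 17: go left to 25.
    25 is a leaf — visit 25.
  Visit 17.
  At 17: go right to 10.
    At 10: go left to 12.
      At 12: go left to 14.
        At 14: no left child.
        Visit 14.
        At 14: go right to 2.
          At 2: go left to 28.
            28 is a leaf — visit 28.
          Visit 2.
          At 2: no right child.
      Visit 12.
      At 12: no right child.
    Visit 10.
    At 10: go right to 13.
      At 13: go left to 6.
        At 6: go left to 7.
          7 is a leaf — visit 7.
        Visit 6.
        At 6: no right child.
      Visit 13.
      At 13: go right to 33.
        At 33: go left to 22.
          At 22: no left child.
          Visit 22.
          At 22: go right to 37.
            37 is a leaf — visit 37.
        Visit 33.
        At 33: no right child.
Visit 36.
At 36: go right to 23.
  At 23: go left to 39.
    39 is a leaf — visit 39.
  Visit 23.
  At 23: no right child.

25 17 14 28 2 12 10 7 6 13 22 37 33 36 39 23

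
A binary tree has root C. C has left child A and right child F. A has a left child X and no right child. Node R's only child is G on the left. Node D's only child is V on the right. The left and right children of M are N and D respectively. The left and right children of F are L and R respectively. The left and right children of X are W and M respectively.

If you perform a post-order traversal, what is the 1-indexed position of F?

11

Post-order visits the left subtree, then the right subtree, then the node.
At C: go left to A.
  At A: go left to X.
    At X: go left to W.
      W is a leaf — visit W.
    At X: go right to M.
      At M: go left to N.
        N is a leaf — visit N.
      At M: go right to D.
        At D: no left child.
        At D: go right to V.
          V is a leaf — visit V.
        Visit D.
      Visit M.
    Visit X.
  At A: no right child.
  Visit A.
At C: go right to F.
  At F: go left to L.
    L is a leaf — visit L.
  At F: go right to R.
    At R: go left to G.
      G is a leaf — visit G.
    At R: no right child.
    Visit R.
  Visit F.
Visit C.
Full post-order sequence: W, N, V, D, M, X, A, L, G, R, F, C.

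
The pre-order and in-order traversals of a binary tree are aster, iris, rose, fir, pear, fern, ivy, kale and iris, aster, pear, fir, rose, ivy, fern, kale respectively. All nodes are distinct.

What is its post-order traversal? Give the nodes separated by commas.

The first element of pre-order is the root; it splits in-order into left and right subtrees.
Root aster: left subtree has 1 node {iris}, right has 6 {pear, fir, rose, ivy, fern, kale}.
  Root rose: left subtree has 2 nodes {pear, fir}, right has 3 {ivy, fern, kale}.
    Root fir: left subtree has 1 node {pear}, right has 0 { }.
    Root fern: left subtree has 1 node {ivy}, right has 1 {kale}.

iris, pear, fir, ivy, kale, fern, rose, aster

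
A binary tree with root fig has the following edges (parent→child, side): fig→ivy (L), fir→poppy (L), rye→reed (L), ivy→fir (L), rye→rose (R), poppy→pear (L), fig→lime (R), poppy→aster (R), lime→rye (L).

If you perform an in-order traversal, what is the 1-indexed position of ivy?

In-order visits the left subtree, then the node, then the right subtree.
At fig: go left to ivy.
  At ivy: go left to fir.
    At fir: go left to poppy.
      At poppy: go left to pear.
        pear is a leaf — visit pear.
      Visit poppy.
      At poppy: go right to aster.
        aster is a leaf — visit aster.
    Visit fir.
    At fir: no right child.
  Visit ivy.
  At ivy: no right child.
Visit fig.
At fig: go right to lime.
  At lime: go left to rye.
    At rye: go left to reed.
      reed is a leaf — visit reed.
    Visit rye.
    At rye: go right to rose.
      rose is a leaf — visit rose.
  Visit lime.
  At lime: no right child.
Full in-order sequence: pear, poppy, aster, fir, ivy, fig, reed, rye, rose, lime.

5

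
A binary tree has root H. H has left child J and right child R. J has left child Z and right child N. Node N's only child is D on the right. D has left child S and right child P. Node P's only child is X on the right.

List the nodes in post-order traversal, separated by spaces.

Post-order visits the left subtree, then the right subtree, then the node.
At H: go left to J.
  At J: go left to Z.
    Z is a leaf — visit Z.
  At J: go right to N.
    At N: no left child.
    At N: go right to D.
      At D: go left to S.
        S is a leaf — visit S.
      At D: go right to P.
        At P: no left child.
        At P: go right to X.
          X is a leaf — visit X.
        Visit P.
      Visit D.
    Visit N.
  Visit J.
At H: go right to R.
  R is a leaf — visit R.
Visit H.

Z S X P D N J R H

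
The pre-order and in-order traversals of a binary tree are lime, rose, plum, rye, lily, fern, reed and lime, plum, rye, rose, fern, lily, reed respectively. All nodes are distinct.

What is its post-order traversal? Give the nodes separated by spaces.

rye plum fern reed lily rose lime

The first element of pre-order is the root; it splits in-order into left and right subtrees.
Root lime: left subtree has 0 nodes { }, right has 6 {plum, rye, rose, fern, lily, reed}.
  Root rose: left subtree has 2 nodes {plum, rye}, right has 3 {fern, lily, reed}.
    Root plum: left subtree has 0 nodes { }, right has 1 {rye}.
    Root lily: left subtree has 1 node {fern}, right has 1 {reed}.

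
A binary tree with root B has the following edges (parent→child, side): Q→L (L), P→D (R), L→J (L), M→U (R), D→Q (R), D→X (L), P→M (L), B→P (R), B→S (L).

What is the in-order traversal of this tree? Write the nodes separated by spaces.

In-order visits the left subtree, then the node, then the right subtree.
At B: go left to S.
  S is a leaf — visit S.
Visit B.
At B: go right to P.
  At P: go left to M.
    At M: no left child.
    Visit M.
    At M: go right to U.
      U is a leaf — visit U.
  Visit P.
  At P: go right to D.
    At D: go left to X.
      X is a leaf — visit X.
    Visit D.
    At D: go right to Q.
      At Q: go left to L.
        At L: go left to J.
          J is a leaf — visit J.
        Visit L.
        At L: no right child.
      Visit Q.
      At Q: no right child.

S B M U P X D J L Q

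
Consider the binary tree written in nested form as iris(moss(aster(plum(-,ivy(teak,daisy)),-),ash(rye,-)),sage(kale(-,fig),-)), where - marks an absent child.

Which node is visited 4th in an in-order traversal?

daisy

In-order visits the left subtree, then the node, then the right subtree.
At iris: go left to moss.
  At moss: go left to aster.
    At aster: go left to plum.
      At plum: no left child.
      Visit plum.
      At plum: go right to ivy.
        At ivy: go left to teak.
          teak is a leaf — visit teak.
        Visit ivy.
        At ivy: go right to daisy.
          daisy is a leaf — visit daisy.
    Visit aster.
    At aster: no right child.
  Visit moss.
  At moss: go right to ash.
    At ash: go left to rye.
      rye is a leaf — visit rye.
    Visit ash.
    At ash: no right child.
Visit iris.
At iris: go right to sage.
  At sage: go left to kale.
    At kale: no left child.
    Visit kale.
    At kale: go right to fig.
      fig is a leaf — visit fig.
  Visit sage.
  At sage: no right child.
Full in-order sequence: plum, teak, ivy, daisy, aster, moss, rye, ash, iris, kale, fig, sage.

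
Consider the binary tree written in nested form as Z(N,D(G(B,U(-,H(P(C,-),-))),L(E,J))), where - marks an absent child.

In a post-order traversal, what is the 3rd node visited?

Post-order visits the left subtree, then the right subtree, then the node.
At Z: go left to N.
  N is a leaf — visit N.
At Z: go right to D.
  At D: go left to G.
    At G: go left to B.
      B is a leaf — visit B.
    At G: go right to U.
      At U: no left child.
      At U: go right to H.
        At H: go left to P.
          At P: go left to C.
            C is a leaf — visit C.
          At P: no right child.
          Visit P.
        At H: no right child.
        Visit H.
      Visit U.
    Visit G.
  At D: go right to L.
    At L: go left to E.
      E is a leaf — visit E.
    At L: go right to J.
      J is a leaf — visit J.
    Visit L.
  Visit D.
Visit Z.
Full post-order sequence: N, B, C, P, H, U, G, E, J, L, D, Z.

C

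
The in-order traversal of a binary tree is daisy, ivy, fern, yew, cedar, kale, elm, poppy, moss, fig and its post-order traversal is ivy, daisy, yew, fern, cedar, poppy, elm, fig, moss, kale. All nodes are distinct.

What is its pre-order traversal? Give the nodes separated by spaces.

The last element of post-order is the root; it splits in-order into left and right subtrees.
Root kale: left subtree has 5 nodes {daisy, ivy, fern, yew, cedar}, right has 4 {elm, poppy, moss, fig}.
  Root cedar: left subtree has 4 nodes {daisy, ivy, fern, yew}, right has 0 { }.
    Root fern: left subtree has 2 nodes {daisy, ivy}, right has 1 {yew}.
      Root daisy: left subtree has 0 nodes { }, right has 1 {ivy}.
  Root moss: left subtree has 2 nodes {elm, poppy}, right has 1 {fig}.
    Root elm: left subtree has 0 nodes { }, right has 1 {poppy}.

kale cedar fern daisy ivy yew moss elm poppy fig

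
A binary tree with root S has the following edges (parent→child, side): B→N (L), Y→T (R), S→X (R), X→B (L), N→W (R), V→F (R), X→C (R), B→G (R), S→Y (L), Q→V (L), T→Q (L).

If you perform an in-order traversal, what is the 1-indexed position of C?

In-order visits the left subtree, then the node, then the right subtree.
At S: go left to Y.
  At Y: no left child.
  Visit Y.
  At Y: go right to T.
    At T: go left to Q.
      At Q: go left to V.
        At V: no left child.
        Visit V.
        At V: go right to F.
          F is a leaf — visit F.
      Visit Q.
      At Q: no right child.
    Visit T.
    At T: no right child.
Visit S.
At S: go right to X.
  At X: go left to B.
    At B: go left to N.
      At N: no left child.
      Visit N.
      At N: go right to W.
        W is a leaf — visit W.
    Visit B.
    At B: go right to G.
      G is a leaf — visit G.
  Visit X.
  At X: go right to C.
    C is a leaf — visit C.
Full in-order sequence: Y, V, F, Q, T, S, N, W, B, G, X, C.

12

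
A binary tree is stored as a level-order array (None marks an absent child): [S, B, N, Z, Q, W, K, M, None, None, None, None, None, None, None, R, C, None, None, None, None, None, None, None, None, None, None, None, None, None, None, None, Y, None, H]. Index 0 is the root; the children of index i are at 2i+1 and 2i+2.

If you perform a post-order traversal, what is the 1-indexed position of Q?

Post-order visits the left subtree, then the right subtree, then the node.
At S: go left to B.
  At B: go left to Z.
    At Z: go left to M.
      At M: go left to R.
        At R: no left child.
        At R: go right to Y.
          Y is a leaf — visit Y.
        Visit R.
      At M: go right to C.
        At C: no left child.
        At C: go right to H.
          H is a leaf — visit H.
        Visit C.
      Visit M.
    At Z: no right child.
    Visit Z.
  At B: go right to Q.
    Q is a leaf — visit Q.
  Visit B.
At S: go right to N.
  At N: go left to W.
    W is a leaf — visit W.
  At N: go right to K.
    K is a leaf — visit K.
  Visit N.
Visit S.
Full post-order sequence: Y, R, H, C, M, Z, Q, B, W, K, N, S.

7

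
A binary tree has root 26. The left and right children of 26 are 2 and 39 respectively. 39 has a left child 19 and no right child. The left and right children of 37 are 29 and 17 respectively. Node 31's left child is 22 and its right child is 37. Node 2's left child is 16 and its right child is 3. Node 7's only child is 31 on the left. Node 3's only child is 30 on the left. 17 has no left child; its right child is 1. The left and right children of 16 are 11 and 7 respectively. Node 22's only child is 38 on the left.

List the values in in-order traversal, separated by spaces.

In-order visits the left subtree, then the node, then the right subtree.
At 26: go left to 2.
  At 2: go left to 16.
    At 16: go left to 11.
      11 is a leaf — visit 11.
    Visit 16.
    At 16: go right to 7.
      At 7: go left to 31.
        At 31: go left to 22.
          At 22: go left to 38.
            38 is a leaf — visit 38.
          Visit 22.
          At 22: no right child.
        Visit 31.
        At 31: go right to 37.
          At 37: go left to 29.
            29 is a leaf — visit 29.
          Visit 37.
          At 37: go right to 17.
            At 17: no left child.
            Visit 17.
            At 17: go right to 1.
              1 is a leaf — visit 1.
      Visit 7.
      At 7: no right child.
  Visit 2.
  At 2: go right to 3.
    At 3: go left to 30.
      30 is a leaf — visit 30.
    Visit 3.
    At 3: no right child.
Visit 26.
At 26: go right to 39.
  At 39: go left to 19.
    19 is a leaf — visit 19.
  Visit 39.
  At 39: no right child.

11 16 38 22 31 29 37 17 1 7 2 30 3 26 19 39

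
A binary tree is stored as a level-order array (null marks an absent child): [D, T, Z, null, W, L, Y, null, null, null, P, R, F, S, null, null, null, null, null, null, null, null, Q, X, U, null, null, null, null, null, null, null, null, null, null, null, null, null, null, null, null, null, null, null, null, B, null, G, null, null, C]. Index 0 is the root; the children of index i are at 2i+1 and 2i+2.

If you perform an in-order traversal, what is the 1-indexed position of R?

9

In-order visits the left subtree, then the node, then the right subtree.
At D: go left to T.
  At T: no left child.
  Visit T.
  At T: go right to W.
    At W: no left child.
    Visit W.
    At W: go right to P.
      At P: no left child.
      Visit P.
      At P: go right to Q.
        At Q: go left to B.
          B is a leaf — visit B.
        Visit Q.
        At Q: no right child.
Visit D.
At D: go right to Z.
  At Z: go left to L.
    At L: go left to R.
      At R: go left to X.
        At X: go left to G.
          G is a leaf — visit G.
        Visit X.
        At X: no right child.
      Visit R.
      At R: go right to U.
        At U: no left child.
        Visit U.
        At U: go right to C.
          C is a leaf — visit C.
    Visit L.
    At L: go right to F.
      F is a leaf — visit F.
  Visit Z.
  At Z: go right to Y.
    At Y: go left to S.
      S is a leaf — visit S.
    Visit Y.
    At Y: no right child.
Full in-order sequence: T, W, P, B, Q, D, G, X, R, U, C, L, F, Z, S, Y.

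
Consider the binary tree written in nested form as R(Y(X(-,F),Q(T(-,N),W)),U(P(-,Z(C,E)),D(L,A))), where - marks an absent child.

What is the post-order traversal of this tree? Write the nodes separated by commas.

F, X, N, T, W, Q, Y, C, E, Z, P, L, A, D, U, R

Post-order visits the left subtree, then the right subtree, then the node.
At R: go left to Y.
  At Y: go left to X.
    At X: no left child.
    At X: go right to F.
      F is a leaf — visit F.
    Visit X.
  At Y: go right to Q.
    At Q: go left to T.
      At T: no left child.
      At T: go right to N.
        N is a leaf — visit N.
      Visit T.
    At Q: go right to W.
      W is a leaf — visit W.
    Visit Q.
  Visit Y.
At R: go right to U.
  At U: go left to P.
    At P: no left child.
    At P: go right to Z.
      At Z: go left to C.
        C is a leaf — visit C.
      At Z: go right to E.
        E is a leaf — visit E.
      Visit Z.
    Visit P.
  At U: go right to D.
    At D: go left to L.
      L is a leaf — visit L.
    At D: go right to A.
      A is a leaf — visit A.
    Visit D.
  Visit U.
Visit R.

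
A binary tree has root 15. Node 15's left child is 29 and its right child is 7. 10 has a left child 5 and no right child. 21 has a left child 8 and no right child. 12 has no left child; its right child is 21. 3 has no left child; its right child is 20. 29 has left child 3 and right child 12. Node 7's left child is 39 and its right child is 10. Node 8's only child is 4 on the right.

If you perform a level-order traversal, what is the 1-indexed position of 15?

1

Level-order visits nodes level by level from the root, left to right within each level.
Level 0: 15
Level 1: 29, 7
Level 2: 3, 12, 39, 10
Level 3: 20, 21, 5
Level 4: 8
Level 5: 4
Full level-order sequence: 15, 29, 7, 3, 12, 39, 10, 20, 21, 5, 8, 4.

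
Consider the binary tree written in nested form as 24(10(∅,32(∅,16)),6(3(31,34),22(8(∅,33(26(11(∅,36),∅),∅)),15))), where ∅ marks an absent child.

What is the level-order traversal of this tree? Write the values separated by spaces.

Level-order visits nodes level by level from the root, left to right within each level.
Level 0: 24
Level 1: 10, 6
Level 2: 32, 3, 22
Level 3: 16, 31, 34, 8, 15
Level 4: 33
Level 5: 26
Level 6: 11
Level 7: 36

24 10 6 32 3 22 16 31 34 8 15 33 26 11 36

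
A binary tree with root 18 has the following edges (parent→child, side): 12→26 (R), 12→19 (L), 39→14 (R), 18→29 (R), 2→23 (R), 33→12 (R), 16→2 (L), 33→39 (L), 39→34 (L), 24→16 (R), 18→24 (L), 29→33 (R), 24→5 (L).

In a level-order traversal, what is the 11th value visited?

34

Level-order visits nodes level by level from the root, left to right within each level.
Level 0: 18
Level 1: 24, 29
Level 2: 5, 16, 33
Level 3: 2, 39, 12
Level 4: 23, 34, 14, 19, 26
Full level-order sequence: 18, 24, 29, 5, 16, 33, 2, 39, 12, 23, 34, 14, 19, 26.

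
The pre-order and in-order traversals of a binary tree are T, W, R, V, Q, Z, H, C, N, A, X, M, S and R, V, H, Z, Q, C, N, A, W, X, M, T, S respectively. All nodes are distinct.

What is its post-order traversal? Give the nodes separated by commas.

H, Z, A, N, C, Q, V, R, M, X, W, S, T

The first element of pre-order is the root; it splits in-order into left and right subtrees.
Root T: left subtree has 11 nodes {R, V, H, Z, Q, C, N, A, W, X, M}, right has 1 {S}.
  Root W: left subtree has 8 nodes {R, V, H, Z, Q, C, N, A}, right has 2 {X, M}.
    Root R: left subtree has 0 nodes { }, right has 7 {V, H, Z, Q, C, N, A}.
      Root V: left subtree has 0 nodes { }, right has 6 {H, Z, Q, C, N, A}.
        Root Q: left subtree has 2 nodes {H, Z}, right has 3 {C, N, A}.
          Root Z: left subtree has 1 node {H}, right has 0 { }.
          Root C: left subtree has 0 nodes { }, right has 2 {N, A}.
            Root N: left subtree has 0 nodes { }, right has 1 {A}.
    Root X: left subtree has 0 nodes { }, right has 1 {M}.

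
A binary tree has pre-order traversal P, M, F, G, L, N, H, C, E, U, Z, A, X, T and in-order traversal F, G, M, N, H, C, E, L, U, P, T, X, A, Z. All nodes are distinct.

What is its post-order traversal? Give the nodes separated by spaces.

G F E C H N U L M T X A Z P

The first element of pre-order is the root; it splits in-order into left and right subtrees.
Root P: left subtree has 9 nodes {F, G, M, N, H, C, E, L, U}, right has 4 {T, X, A, Z}.
  Root M: left subtree has 2 nodes {F, G}, right has 6 {N, H, C, E, L, U}.
    Root F: left subtree has 0 nodes { }, right has 1 {G}.
    Root L: left subtree has 4 nodes {N, H, C, E}, right has 1 {U}.
      Root N: left subtree has 0 nodes { }, right has 3 {H, C, E}.
        Root H: left subtree has 0 nodes { }, right has 2 {C, E}.
          Root C: left subtree has 0 nodes { }, right has 1 {E}.
  Root Z: left subtree has 3 nodes {T, X, A}, right has 0 { }.
    Root A: left subtree has 2 nodes {T, X}, right has 0 { }.
      Root X: left subtree has 1 node {T}, right has 0 { }.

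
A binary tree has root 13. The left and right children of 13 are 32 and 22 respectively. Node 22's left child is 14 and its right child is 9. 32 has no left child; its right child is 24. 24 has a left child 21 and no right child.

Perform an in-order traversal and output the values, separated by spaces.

In-order visits the left subtree, then the node, then the right subtree.
At 13: go left to 32.
  At 32: no left child.
  Visit 32.
  At 32: go right to 24.
    At 24: go left to 21.
      21 is a leaf — visit 21.
    Visit 24.
    At 24: no right child.
Visit 13.
At 13: go right to 22.
  At 22: go left to 14.
    14 is a leaf — visit 14.
  Visit 22.
  At 22: go right to 9.
    9 is a leaf — visit 9.

32 21 24 13 14 22 9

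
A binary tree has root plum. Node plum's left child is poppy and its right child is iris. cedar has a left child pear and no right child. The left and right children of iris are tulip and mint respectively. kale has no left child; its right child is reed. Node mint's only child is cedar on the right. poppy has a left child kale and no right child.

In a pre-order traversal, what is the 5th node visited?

iris

Pre-order visits the node, then its left subtree, then its right subtree.
Visit plum.
At plum: go left to poppy.
  Visit poppy.
  At poppy: go left to kale.
    Visit kale.
    At kale: no left child.
    At kale: go right to reed.
      reed is a leaf — visit reed.
  At poppy: no right child.
At plum: go right to iris.
  Visit iris.
  At iris: go left to tulip.
    tulip is a leaf — visit tulip.
  At iris: go right to mint.
    Visit mint.
    At mint: no left child.
    At mint: go right to cedar.
      Visit cedar.
      At cedar: go left to pear.
        pear is a leaf — visit pear.
      At cedar: no right child.
Full pre-order sequence: plum, poppy, kale, reed, iris, tulip, mint, cedar, pear.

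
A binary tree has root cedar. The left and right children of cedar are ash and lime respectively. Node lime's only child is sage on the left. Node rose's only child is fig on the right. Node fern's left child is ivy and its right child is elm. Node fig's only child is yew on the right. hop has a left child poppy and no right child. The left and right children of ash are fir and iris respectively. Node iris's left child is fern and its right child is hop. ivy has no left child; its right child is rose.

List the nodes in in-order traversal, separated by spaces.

In-order visits the left subtree, then the node, then the right subtree.
At cedar: go left to ash.
  At ash: go left to fir.
    fir is a leaf — visit fir.
  Visit ash.
  At ash: go right to iris.
    At iris: go left to fern.
      At fern: go left to ivy.
        At ivy: no left child.
        Visit ivy.
        At ivy: go right to rose.
          At rose: no left child.
          Visit rose.
          At rose: go right to fig.
            At fig: no left child.
            Visit fig.
            At fig: go right to yew.
              yew is a leaf — visit yew.
      Visit fern.
      At fern: go right to elm.
        elm is a leaf — visit elm.
    Visit iris.
    At iris: go right to hop.
      At hop: go left to poppy.
        poppy is a leaf — visit poppy.
      Visit hop.
      At hop: no right child.
Visit cedar.
At cedar: go right to lime.
  At lime: go left to sage.
    sage is a leaf — visit sage.
  Visit lime.
  At lime: no right child.

fir ash ivy rose fig yew fern elm iris poppy hop cedar sage lime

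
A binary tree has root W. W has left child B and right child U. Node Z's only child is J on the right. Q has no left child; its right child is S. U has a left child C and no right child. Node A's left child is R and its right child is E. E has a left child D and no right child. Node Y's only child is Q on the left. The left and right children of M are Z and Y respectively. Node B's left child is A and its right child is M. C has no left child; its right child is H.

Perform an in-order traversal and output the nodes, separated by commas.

R, A, D, E, B, Z, J, M, Q, S, Y, W, C, H, U

In-order visits the left subtree, then the node, then the right subtree.
At W: go left to B.
  At B: go left to A.
    At A: go left to R.
      R is a leaf — visit R.
    Visit A.
    At A: go right to E.
      At E: go left to D.
        D is a leaf — visit D.
      Visit E.
      At E: no right child.
  Visit B.
  At B: go right to M.
    At M: go left to Z.
      At Z: no left child.
      Visit Z.
      At Z: go right to J.
        J is a leaf — visit J.
    Visit M.
    At M: go right to Y.
      At Y: go left to Q.
        At Q: no left child.
        Visit Q.
        At Q: go right to S.
          S is a leaf — visit S.
      Visit Y.
      At Y: no right child.
Visit W.
At W: go right to U.
  At U: go left to C.
    At C: no left child.
    Visit C.
    At C: go right to H.
      H is a leaf — visit H.
  Visit U.
  At U: no right child.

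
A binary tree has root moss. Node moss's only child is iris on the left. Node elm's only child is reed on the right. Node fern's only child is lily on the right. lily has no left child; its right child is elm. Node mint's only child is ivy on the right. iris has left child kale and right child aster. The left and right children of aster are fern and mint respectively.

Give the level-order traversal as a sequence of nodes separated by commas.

Level-order visits nodes level by level from the root, left to right within each level.
Level 0: moss
Level 1: iris
Level 2: kale, aster
Level 3: fern, mint
Level 4: lily, ivy
Level 5: elm
Level 6: reed

moss, iris, kale, aster, fern, mint, lily, ivy, elm, reed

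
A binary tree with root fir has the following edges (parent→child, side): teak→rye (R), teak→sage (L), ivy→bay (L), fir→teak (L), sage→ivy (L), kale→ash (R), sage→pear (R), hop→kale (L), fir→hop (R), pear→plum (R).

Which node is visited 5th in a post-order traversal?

Post-order visits the left subtree, then the right subtree, then the node.
At fir: go left to teak.
  At teak: go left to sage.
    At sage: go left to ivy.
      At ivy: go left to bay.
        bay is a leaf — visit bay.
      At ivy: no right child.
      Visit ivy.
    At sage: go right to pear.
      At pear: no left child.
      At pear: go right to plum.
        plum is a leaf — visit plum.
      Visit pear.
    Visit sage.
  At teak: go right to rye.
    rye is a leaf — visit rye.
  Visit teak.
At fir: go right to hop.
  At hop: go left to kale.
    At kale: no left child.
    At kale: go right to ash.
      ash is a leaf — visit ash.
    Visit kale.
  At hop: no right child.
  Visit hop.
Visit fir.
Full post-order sequence: bay, ivy, plum, pear, sage, rye, teak, ash, kale, hop, fir.

sage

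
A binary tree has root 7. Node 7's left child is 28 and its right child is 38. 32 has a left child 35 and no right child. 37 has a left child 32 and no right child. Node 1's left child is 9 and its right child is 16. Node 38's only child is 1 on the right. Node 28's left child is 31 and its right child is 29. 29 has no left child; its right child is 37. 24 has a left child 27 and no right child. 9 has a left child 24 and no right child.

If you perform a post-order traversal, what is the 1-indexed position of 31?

1

Post-order visits the left subtree, then the right subtree, then the node.
At 7: go left to 28.
  At 28: go left to 31.
    31 is a leaf — visit 31.
  At 28: go right to 29.
    At 29: no left child.
    At 29: go right to 37.
      At 37: go left to 32.
        At 32: go left to 35.
          35 is a leaf — visit 35.
        At 32: no right child.
        Visit 32.
      At 37: no right child.
      Visit 37.
    Visit 29.
  Visit 28.
At 7: go right to 38.
  At 38: no left child.
  At 38: go right to 1.
    At 1: go left to 9.
      At 9: go left to 24.
        At 24: go left to 27.
          27 is a leaf — visit 27.
        At 24: no right child.
        Visit 24.
      At 9: no right child.
      Visit 9.
    At 1: go right to 16.
      16 is a leaf — visit 16.
    Visit 1.
  Visit 38.
Visit 7.
Full post-order sequence: 31, 35, 32, 37, 29, 28, 27, 24, 9, 16, 1, 38, 7.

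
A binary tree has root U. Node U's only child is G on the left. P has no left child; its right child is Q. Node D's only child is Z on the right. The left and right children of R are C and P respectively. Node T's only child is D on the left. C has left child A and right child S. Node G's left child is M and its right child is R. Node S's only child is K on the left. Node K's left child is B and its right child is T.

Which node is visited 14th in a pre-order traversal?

Q

Pre-order visits the node, then its left subtree, then its right subtree.
Visit U.
At U: go left to G.
  Visit G.
  At G: go left to M.
    M is a leaf — visit M.
  At G: go right to R.
    Visit R.
    At R: go left to C.
      Visit C.
      At C: go left to A.
        A is a leaf — visit A.
      At C: go right to S.
        Visit S.
        At S: go left to K.
          Visit K.
          At K: go left to B.
            B is a leaf — visit B.
          At K: go right to T.
            Visit T.
            At T: go left to D.
              Visit D.
              At D: no left child.
              At D: go right to Z.
                Z is a leaf — visit Z.
            At T: no right child.
        At S: no right child.
    At R: go right to P.
      Visit P.
      At P: no left child.
      At P: go right to Q.
        Q is a leaf — visit Q.
At U: no right child.
Full pre-order sequence: U, G, M, R, C, A, S, K, B, T, D, Z, P, Q.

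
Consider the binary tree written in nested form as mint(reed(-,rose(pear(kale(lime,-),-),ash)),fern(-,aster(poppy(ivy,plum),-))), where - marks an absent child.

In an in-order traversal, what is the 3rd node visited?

In-order visits the left subtree, then the node, then the right subtree.
At mint: go left to reed.
  At reed: no left child.
  Visit reed.
  At reed: go right to rose.
    At rose: go left to pear.
      At pear: go left to kale.
        At kale: go left to lime.
          lime is a leaf — visit lime.
        Visit kale.
        At kale: no right child.
      Visit pear.
      At pear: no right child.
    Visit rose.
    At rose: go right to ash.
      ash is a leaf — visit ash.
Visit mint.
At mint: go right to fern.
  At fern: no left child.
  Visit fern.
  At fern: go right to aster.
    At aster: go left to poppy.
      At poppy: go left to ivy.
        ivy is a leaf — visit ivy.
      Visit poppy.
      At poppy: go right to plum.
        plum is a leaf — visit plum.
    Visit aster.
    At aster: no right child.
Full in-order sequence: reed, lime, kale, pear, rose, ash, mint, fern, ivy, poppy, plum, aster.

kale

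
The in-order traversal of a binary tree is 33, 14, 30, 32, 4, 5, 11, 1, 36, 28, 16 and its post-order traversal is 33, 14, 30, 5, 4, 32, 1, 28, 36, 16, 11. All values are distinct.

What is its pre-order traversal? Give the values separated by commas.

The last element of post-order is the root; it splits in-order into left and right subtrees.
Root 11: left subtree has 6 nodes {33, 14, 30, 32, 4, 5}, right has 4 {1, 36, 28, 16}.
  Root 32: left subtree has 3 nodes {33, 14, 30}, right has 2 {4, 5}.
    Root 30: left subtree has 2 nodes {33, 14}, right has 0 { }.
      Root 14: left subtree has 1 node {33}, right has 0 { }.
    Root 4: left subtree has 0 nodes { }, right has 1 {5}.
  Root 16: left subtree has 3 nodes {1, 36, 28}, right has 0 { }.
    Root 36: left subtree has 1 node {1}, right has 1 {28}.

11, 32, 30, 14, 33, 4, 5, 16, 36, 1, 28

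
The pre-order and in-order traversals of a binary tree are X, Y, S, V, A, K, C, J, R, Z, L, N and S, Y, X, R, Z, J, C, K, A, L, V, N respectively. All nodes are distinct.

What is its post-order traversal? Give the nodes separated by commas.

The first element of pre-order is the root; it splits in-order into left and right subtrees.
Root X: left subtree has 2 nodes {S, Y}, right has 9 {R, Z, J, C, K, A, L, V, N}.
  Root Y: left subtree has 1 node {S}, right has 0 { }.
  Root V: left subtree has 7 nodes {R, Z, J, C, K, A, L}, right has 1 {N}.
    Root A: left subtree has 5 nodes {R, Z, J, C, K}, right has 1 {L}.
      Root K: left subtree has 4 nodes {R, Z, J, C}, right has 0 { }.
        Root C: left subtree has 3 nodes {R, Z, J}, right has 0 { }.
          Root J: left subtree has 2 nodes {R, Z}, right has 0 { }.
            Root R: left subtree has 0 nodes { }, right has 1 {Z}.

S, Y, Z, R, J, C, K, L, A, N, V, X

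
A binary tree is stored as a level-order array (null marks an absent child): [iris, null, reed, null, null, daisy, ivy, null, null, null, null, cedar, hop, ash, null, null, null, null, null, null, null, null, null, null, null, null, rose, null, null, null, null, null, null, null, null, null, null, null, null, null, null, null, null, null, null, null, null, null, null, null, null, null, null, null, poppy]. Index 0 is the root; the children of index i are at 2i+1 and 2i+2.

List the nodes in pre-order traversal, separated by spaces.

iris reed daisy cedar hop rose poppy ivy ash

Pre-order visits the node, then its left subtree, then its right subtree.
Visit iris.
At iris: no left child.
At iris: go right to reed.
  Visit reed.
  At reed: go left to daisy.
    Visit daisy.
    At daisy: go left to cedar.
      cedar is a leaf — visit cedar.
    At daisy: go right to hop.
      Visit hop.
      At hop: no left child.
      At hop: go right to rose.
        Visit rose.
        At rose: no left child.
        At rose: go right to poppy.
          poppy is a leaf — visit poppy.
  At reed: go right to ivy.
    Visit ivy.
    At ivy: go left to ash.
      ash is a leaf — visit ash.
    At ivy: no right child.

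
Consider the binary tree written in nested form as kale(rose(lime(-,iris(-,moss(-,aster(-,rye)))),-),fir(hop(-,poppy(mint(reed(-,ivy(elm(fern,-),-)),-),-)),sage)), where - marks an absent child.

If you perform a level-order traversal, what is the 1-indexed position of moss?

9

Level-order visits nodes level by level from the root, left to right within each level.
Level 0: kale
Level 1: rose, fir
Level 2: lime, hop, sage
Level 3: iris, poppy
Level 4: moss, mint
Level 5: aster, reed
Level 6: rye, ivy
Level 7: elm
Level 8: fern
Full level-order sequence: kale, rose, fir, lime, hop, sage, iris, poppy, moss, mint, aster, reed, rye, ivy, elm, fern.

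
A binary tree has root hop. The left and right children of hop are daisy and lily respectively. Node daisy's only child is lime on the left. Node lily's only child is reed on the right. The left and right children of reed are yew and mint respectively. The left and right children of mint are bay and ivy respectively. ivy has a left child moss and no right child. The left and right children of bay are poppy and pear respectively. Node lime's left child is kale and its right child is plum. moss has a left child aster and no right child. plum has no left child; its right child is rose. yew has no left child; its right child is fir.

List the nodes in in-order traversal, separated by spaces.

In-order visits the left subtree, then the node, then the right subtree.
At hop: go left to daisy.
  At daisy: go left to lime.
    At lime: go left to kale.
      kale is a leaf — visit kale.
    Visit lime.
    At lime: go right to plum.
      At plum: no left child.
      Visit plum.
      At plum: go right to rose.
        rose is a leaf — visit rose.
  Visit daisy.
  At daisy: no right child.
Visit hop.
At hop: go right to lily.
  At lily: no left child.
  Visit lily.
  At lily: go right to reed.
    At reed: go left to yew.
      At yew: no left child.
      Visit yew.
      At yew: go right to fir.
        fir is a leaf — visit fir.
    Visit reed.
    At reed: go right to mint.
      At mint: go left to bay.
        At bay: go left to poppy.
          poppy is a leaf — visit poppy.
        Visit bay.
        At bay: go right to pear.
          pear is a leaf — visit pear.
      Visit mint.
      At mint: go right to ivy.
        At ivy: go left to moss.
          At moss: go left to aster.
            aster is a leaf — visit aster.
          Visit moss.
          At moss: no right child.
        Visit ivy.
        At ivy: no right child.

kale lime plum rose daisy hop lily yew fir reed poppy bay pear mint aster moss ivy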